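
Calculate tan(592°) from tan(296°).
tan(592°) = 2 tan 296° / (1 - tan²296°) = 1.28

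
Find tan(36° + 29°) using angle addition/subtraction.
tan(36° + 29°) = (tan 36° + tan 29°)/(1 - tan 36° tan 29°) = 2.145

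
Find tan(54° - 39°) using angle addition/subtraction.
tan(54° - 39°) = (tan 54° - tan 39°)/(1 + tan 54° tan 39°) = 2-√3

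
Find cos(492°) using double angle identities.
cos(492°) = cos²246° - sin²246° = -0.6691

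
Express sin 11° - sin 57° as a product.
sin 11° - sin 57° = 2 cos(34°) sin(-23°)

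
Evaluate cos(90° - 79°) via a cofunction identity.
cos(90° - 79°) = sin(79°) = 0.9816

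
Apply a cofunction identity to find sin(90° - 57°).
sin(90° - 57°) = cos(57°) = 0.5446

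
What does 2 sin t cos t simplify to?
2 sin t cos t = sin(2t) (using Double angle)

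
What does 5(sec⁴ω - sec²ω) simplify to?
5(sec⁴ω - sec²ω) = 5(tan⁴ω + tan²ω) (using Pythagorean)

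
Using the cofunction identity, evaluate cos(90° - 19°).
cos(90° - 19°) = sin(19°) = 0.3256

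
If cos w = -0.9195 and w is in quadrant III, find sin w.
sin w = -0.3931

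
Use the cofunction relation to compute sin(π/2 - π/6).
sin(π/2 - π/6) = cos(π/6) = √3/2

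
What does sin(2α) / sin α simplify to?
sin(2α) / sin α = 2 cos α (using Double angle)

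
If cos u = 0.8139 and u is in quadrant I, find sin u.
sin u = 0.581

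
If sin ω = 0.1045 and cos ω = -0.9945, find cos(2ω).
cos(2ω) = cos²ω - sin²ω = 0.9781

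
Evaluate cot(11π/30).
cot(11π/30) = 0.4452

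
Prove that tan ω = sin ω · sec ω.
RHS = sin ω · (1/cos ω) = sin ω/cos ω = tan ω = LHS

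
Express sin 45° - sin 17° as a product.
sin 45° - sin 17° = 2 cos(31°) sin(14°)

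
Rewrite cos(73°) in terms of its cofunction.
cos(73°) = sin(90° - 73°) = sin(17°)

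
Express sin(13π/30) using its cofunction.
sin(13π/30) = cos(π/2 - 13π/30) = cos(π/15)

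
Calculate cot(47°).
cot(47°) = 0.9325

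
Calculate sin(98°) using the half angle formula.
sin(98°) = √((1 - cos 196°)/2) = 0.9903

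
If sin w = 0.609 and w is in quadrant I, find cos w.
cos w = 0.7932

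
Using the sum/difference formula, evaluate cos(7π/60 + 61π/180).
cos(7π/60 + 61π/180) = cos 7π/60 cos 61π/180 - sin 7π/60 sin 61π/180 = 0.1392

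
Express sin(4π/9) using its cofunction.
sin(4π/9) = cos(π/2 - 4π/9) = cos(π/18)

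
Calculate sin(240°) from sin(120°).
sin(240°) = 2 sin 120° cos 120° = -√3/2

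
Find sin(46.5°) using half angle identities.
sin(46.5°) = √((1 - cos 93°)/2) = 0.7254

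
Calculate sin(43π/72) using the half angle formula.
sin(43π/72) = √((1 - cos 43π/36)/2) = 0.9537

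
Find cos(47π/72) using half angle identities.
cos(47π/72) = -√((1 + cos 47π/36)/2) = -0.4617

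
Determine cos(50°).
cos(50°) = 0.6428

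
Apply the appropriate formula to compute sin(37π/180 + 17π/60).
sin(37π/180 + 17π/60) = sin 37π/180 cos 17π/60 + cos 37π/180 sin 17π/60 = 0.9994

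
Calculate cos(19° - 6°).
cos(19° - 6°) = cos 19° cos 6° + sin 19° sin 6° = 0.9744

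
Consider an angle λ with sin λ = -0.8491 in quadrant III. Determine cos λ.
cos λ = ±√(1 - sin²λ) = -0.5282 (negative in QIII)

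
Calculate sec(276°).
sec(276°) = 9.567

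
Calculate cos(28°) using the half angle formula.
cos(28°) = √((1 + cos 56°)/2) = 0.8829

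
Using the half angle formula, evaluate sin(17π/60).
sin(17π/60) = √((1 - cos 17π/30)/2) = 0.7771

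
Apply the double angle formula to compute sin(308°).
sin(308°) = 2 sin 154° cos 154° = -0.788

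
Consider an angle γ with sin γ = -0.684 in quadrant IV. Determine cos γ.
cos γ = √(1 - sin²γ) = 0.7295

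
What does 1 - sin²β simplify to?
1 - sin²β = cos²β (using Pythagorean identity)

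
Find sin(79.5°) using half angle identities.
sin(79.5°) = √((1 - cos 159°)/2) = 0.9833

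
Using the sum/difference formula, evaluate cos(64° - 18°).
cos(64° - 18°) = cos 64° cos 18° + sin 64° sin 18° = 0.6947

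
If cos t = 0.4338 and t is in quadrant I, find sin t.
sin t = 0.901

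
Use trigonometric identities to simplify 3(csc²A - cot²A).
3(csc²A - cot²A) = 3 (using Pythagorean identity)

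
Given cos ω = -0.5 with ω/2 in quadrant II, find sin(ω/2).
sin(ω/2) = ±√((1 - cos ω)/2); positive since ω/2 ∈ QII, so sin(ω/2) = √3/2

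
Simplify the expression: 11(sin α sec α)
11(sin α sec α) = 11(tan α) (using Reciprocal + quotient)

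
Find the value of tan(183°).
tan(183°) = 0.05241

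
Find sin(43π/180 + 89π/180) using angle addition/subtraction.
sin(43π/180 + 89π/180) = sin 43π/180 cos 89π/180 + cos 43π/180 sin 89π/180 = 0.7431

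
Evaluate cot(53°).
cot(53°) = 0.7536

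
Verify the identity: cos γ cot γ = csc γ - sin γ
RHS = 1/sin γ - sin γ = (1 - sin²γ)/sin γ = cos²γ/sin γ = cos γ · (cos γ/sin γ) = cos γ cot γ = LHS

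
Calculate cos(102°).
cos(102°) = -0.2079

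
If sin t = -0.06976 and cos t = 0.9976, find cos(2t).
cos(2t) = cos²t - sin²t = 0.9903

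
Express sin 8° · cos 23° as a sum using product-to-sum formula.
sin 8° cos 23° = (1/2)[sin(8°+23°) + sin(8°-23°)]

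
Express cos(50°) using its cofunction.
cos(50°) = sin(90° - 50°) = sin(40°)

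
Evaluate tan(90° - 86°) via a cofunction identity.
tan(90° - 86°) = cot(86°) = 0.06993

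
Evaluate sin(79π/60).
sin(79π/60) = -0.8387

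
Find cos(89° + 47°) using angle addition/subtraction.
cos(89° + 47°) = cos 89° cos 47° - sin 89° sin 47° = -0.7193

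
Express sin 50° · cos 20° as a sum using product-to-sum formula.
sin 50° cos 20° = (1/2)[sin(50°+20°) + sin(50°-20°)]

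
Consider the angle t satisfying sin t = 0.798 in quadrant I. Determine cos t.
cos t = √(1 - sin²t) = 0.6027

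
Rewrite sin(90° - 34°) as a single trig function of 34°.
sin(90° - 34°) = cos(34°)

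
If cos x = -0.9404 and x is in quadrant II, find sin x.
sin x = 0.3401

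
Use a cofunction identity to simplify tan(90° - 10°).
tan(90° - 10°) = cot(10°)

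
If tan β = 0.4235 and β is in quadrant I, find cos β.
cos β = 0.9208 (using tan²β + 1 = sec²β)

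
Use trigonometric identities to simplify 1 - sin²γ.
1 - sin²γ = cos²γ (using Pythagorean identity)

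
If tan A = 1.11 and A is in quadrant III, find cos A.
cos A = -0.6693 (using tan²A + 1 = sec²A)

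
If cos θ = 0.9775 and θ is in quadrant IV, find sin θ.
sin θ = -0.2109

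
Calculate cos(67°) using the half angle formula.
cos(67°) = √((1 + cos 134°)/2) = 0.3907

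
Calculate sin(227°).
sin(227°) = -0.7314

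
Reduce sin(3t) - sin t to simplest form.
sin(3t) - sin t = 2 cos(2t) sin t (using Sum-to-product)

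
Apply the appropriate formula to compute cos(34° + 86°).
cos(34° + 86°) = cos 34° cos 86° - sin 34° sin 86° = -1/2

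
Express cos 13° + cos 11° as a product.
cos 13° + cos 11° = 2 cos(12°) cos(1°)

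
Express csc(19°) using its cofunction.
csc(19°) = sec(90° - 19°) = sec(71°)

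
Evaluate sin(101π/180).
sin(101π/180) = 0.9816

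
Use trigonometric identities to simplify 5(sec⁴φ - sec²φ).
5(sec⁴φ - sec²φ) = 5(tan⁴φ + tan²φ) (using Pythagorean)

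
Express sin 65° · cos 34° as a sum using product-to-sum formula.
sin 65° cos 34° = (1/2)[sin(65°+34°) + sin(65°-34°)]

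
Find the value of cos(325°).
cos(325°) = 0.8192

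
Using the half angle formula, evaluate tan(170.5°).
tan(170.5°) = sin 341° / (1 + cos 341°) = -0.1673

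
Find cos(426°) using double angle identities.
cos(426°) = cos²213° - sin²213° = 0.4067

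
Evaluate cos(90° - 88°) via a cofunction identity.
cos(90° - 88°) = sin(88°) = 0.9994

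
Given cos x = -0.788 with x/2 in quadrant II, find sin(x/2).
sin(x/2) = ±√((1 - cos x)/2); positive since x/2 ∈ QII, so sin(x/2) = 0.9455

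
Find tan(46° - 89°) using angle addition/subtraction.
tan(46° - 89°) = (tan 46° - tan 89°)/(1 + tan 46° tan 89°) = -0.9325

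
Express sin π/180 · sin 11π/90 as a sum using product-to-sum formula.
sin π/180 sin 11π/90 = (1/2)[cos(π/180-11π/90) - cos(π/180+11π/90)]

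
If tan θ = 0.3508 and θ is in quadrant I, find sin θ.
sin θ = 0.331 (using tan²θ + 1 = sec²θ)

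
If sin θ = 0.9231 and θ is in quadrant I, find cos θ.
cos θ = 0.3846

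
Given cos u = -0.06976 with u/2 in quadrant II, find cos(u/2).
cos(u/2) = ±√((1 + cos u)/2); negative since u/2 ∈ QII, so cos(u/2) = -0.682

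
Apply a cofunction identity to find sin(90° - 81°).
sin(90° - 81°) = cos(81°) = 0.1564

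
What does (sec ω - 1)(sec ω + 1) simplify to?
(sec ω - 1)(sec ω + 1) = tan²ω (using Diff. of squares)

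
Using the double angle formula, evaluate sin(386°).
sin(386°) = 2 sin 193° cos 193° = 0.4384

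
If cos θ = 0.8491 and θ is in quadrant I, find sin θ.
sin θ = 0.5282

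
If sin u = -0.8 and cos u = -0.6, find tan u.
tan u = sin u / cos u = 1.333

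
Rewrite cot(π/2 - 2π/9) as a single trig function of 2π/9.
cot(π/2 - 2π/9) = tan(2π/9)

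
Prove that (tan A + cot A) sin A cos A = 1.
LHS = (sin A/cos A + cos A/sin A) sin A cos A = ((sin²A + cos²A)/(sin A cos A)) · sin A cos A = sin²A + cos²A = 1 = RHS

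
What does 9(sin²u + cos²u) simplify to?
9(sin²u + cos²u) = 9 (using Pythagorean identity)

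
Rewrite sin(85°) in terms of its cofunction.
sin(85°) = cos(90° - 85°) = cos(5°)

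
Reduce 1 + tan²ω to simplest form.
1 + tan²ω = sec²ω (using Pythagorean identity)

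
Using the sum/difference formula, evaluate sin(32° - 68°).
sin(32° - 68°) = sin 32° cos 68° - cos 32° sin 68° = -0.5878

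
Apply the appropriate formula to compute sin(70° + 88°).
sin(70° + 88°) = sin 70° cos 88° + cos 70° sin 88° = 0.3746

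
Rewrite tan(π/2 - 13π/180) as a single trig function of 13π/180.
tan(π/2 - 13π/180) = cot(13π/180)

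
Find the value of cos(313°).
cos(313°) = 0.682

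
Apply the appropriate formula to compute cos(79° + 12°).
cos(79° + 12°) = cos 79° cos 12° - sin 79° sin 12° = -0.01745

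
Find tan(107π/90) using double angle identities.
tan(107π/90) = 2 tan 107π/180 / (1 - tan²107π/180) = 0.6745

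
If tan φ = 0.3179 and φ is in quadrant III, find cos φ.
cos φ = -0.953 (using tan²φ + 1 = sec²φ)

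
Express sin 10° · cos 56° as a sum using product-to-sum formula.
sin 10° cos 56° = (1/2)[sin(10°+56°) + sin(10°-56°)]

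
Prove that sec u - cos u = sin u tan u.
LHS = 1/cos u - cos u = (1 - cos²u)/cos u = sin²u/cos u = sin u · (sin u/cos u) = sin u tan u = RHS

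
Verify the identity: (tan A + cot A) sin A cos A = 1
LHS = (sin A/cos A + cos A/sin A) sin A cos A = ((sin²A + cos²A)/(sin A cos A)) · sin A cos A = sin²A + cos²A = 1 = RHS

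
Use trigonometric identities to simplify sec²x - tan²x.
sec²x - tan²x = 1 (using Pythagorean identity)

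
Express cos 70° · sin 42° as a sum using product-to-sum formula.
cos 70° sin 42° = (1/2)[sin(70°+42°) - sin(70°-42°)]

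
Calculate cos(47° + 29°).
cos(47° + 29°) = cos 47° cos 29° - sin 47° sin 29° = 0.2419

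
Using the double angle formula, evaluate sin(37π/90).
sin(37π/90) = 2 sin 37π/180 cos 37π/180 = 0.9613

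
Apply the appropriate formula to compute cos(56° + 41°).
cos(56° + 41°) = cos 56° cos 41° - sin 56° sin 41° = -0.1219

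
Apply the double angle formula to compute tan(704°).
tan(704°) = 2 tan 352° / (1 - tan²352°) = -0.2867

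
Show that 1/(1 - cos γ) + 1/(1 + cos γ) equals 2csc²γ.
LHS = [(1 + cos γ) + (1 - cos γ)] / [(1 - cos γ)(1 + cos γ)] = 2/(1 - cos²γ) = 2/sin²γ = 2csc²γ = RHS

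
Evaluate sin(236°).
sin(236°) = -0.829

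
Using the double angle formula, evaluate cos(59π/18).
cos(59π/18) = 2cos²59π/36 - 1 = -0.6428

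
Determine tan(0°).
tan(0°) = 0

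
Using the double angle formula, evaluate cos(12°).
cos(12°) = 1 - 2sin²6° = 0.9781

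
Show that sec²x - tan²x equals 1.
LHS = 1/cos²x - sin²x/cos²x = (1 - sin²x)/cos²x = cos²x/cos²x = 1 = RHS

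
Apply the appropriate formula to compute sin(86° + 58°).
sin(86° + 58°) = sin 86° cos 58° + cos 86° sin 58° = 0.5878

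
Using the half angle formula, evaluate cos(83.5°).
cos(83.5°) = √((1 + cos 167°)/2) = 0.1132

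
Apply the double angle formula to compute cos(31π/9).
cos(31π/9) = cos²31π/18 - sin²31π/18 = -0.1736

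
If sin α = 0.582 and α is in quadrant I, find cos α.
cos α = 0.8132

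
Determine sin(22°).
sin(22°) = 0.3746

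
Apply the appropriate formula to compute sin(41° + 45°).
sin(41° + 45°) = sin 41° cos 45° + cos 41° sin 45° = 0.9976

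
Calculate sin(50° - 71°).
sin(50° - 71°) = sin 50° cos 71° - cos 50° sin 71° = -0.3584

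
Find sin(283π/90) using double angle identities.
sin(283π/90) = 2 sin 283π/180 cos 283π/180 = -0.4384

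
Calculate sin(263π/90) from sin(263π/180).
sin(263π/90) = 2 sin 263π/180 cos 263π/180 = 0.2419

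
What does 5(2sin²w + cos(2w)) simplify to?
5(2sin²w + cos(2w)) = 5 (using Double angle)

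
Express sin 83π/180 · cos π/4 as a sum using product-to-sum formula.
sin 83π/180 cos π/4 = (1/2)[sin(83π/180+π/4) + sin(83π/180-π/4)]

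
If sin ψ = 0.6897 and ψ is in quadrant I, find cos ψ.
cos ψ = 0.7241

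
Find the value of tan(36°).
tan(36°) = 0.7265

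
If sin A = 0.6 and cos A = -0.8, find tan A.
tan A = sin A / cos A = -0.75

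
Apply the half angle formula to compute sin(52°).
sin(52°) = √((1 - cos 104°)/2) = 0.788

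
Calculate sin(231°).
sin(231°) = -0.7771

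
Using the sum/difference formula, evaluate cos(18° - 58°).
cos(18° - 58°) = cos 18° cos 58° + sin 18° sin 58° = 0.766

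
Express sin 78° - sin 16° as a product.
sin 78° - sin 16° = 2 cos(47°) sin(31°)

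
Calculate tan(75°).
tan(75°) = 2+√3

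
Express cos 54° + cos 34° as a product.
cos 54° + cos 34° = 2 cos(44°) cos(10°)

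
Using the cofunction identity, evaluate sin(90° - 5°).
sin(90° - 5°) = cos(5°) = 0.9962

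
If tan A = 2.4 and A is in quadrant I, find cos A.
cos A = 0.3846 (using tan²A + 1 = sec²A)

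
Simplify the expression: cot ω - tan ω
cot ω - tan ω = 2 cot(2ω) (using Double angle)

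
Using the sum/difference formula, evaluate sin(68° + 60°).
sin(68° + 60°) = sin 68° cos 60° + cos 68° sin 60° = 0.788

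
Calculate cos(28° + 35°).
cos(28° + 35°) = cos 28° cos 35° - sin 28° sin 35° = 0.454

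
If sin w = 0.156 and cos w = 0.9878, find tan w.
tan w = sin w / cos w = 0.1579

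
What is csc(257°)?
csc(257°) = -1.026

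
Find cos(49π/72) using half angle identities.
cos(49π/72) = -√((1 + cos 49π/36)/2) = -0.5373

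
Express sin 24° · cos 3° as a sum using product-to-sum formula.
sin 24° cos 3° = (1/2)[sin(24°+3°) + sin(24°-3°)]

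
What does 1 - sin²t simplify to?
1 - sin²t = cos²t (using Pythagorean identity)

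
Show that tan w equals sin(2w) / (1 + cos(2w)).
RHS = 2 sin w cos w / (2cos²w) = sin w/cos w = tan w = LHS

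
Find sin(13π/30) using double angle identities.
sin(13π/30) = 2 sin 13π/60 cos 13π/60 = 0.9781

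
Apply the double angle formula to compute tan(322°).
tan(322°) = 2 tan 161° / (1 - tan²161°) = -0.7813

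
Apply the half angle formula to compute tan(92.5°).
tan(92.5°) = sin 185° / (1 + cos 185°) = -22.9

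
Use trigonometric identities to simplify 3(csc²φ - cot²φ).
3(csc²φ - cot²φ) = 3 (using Pythagorean identity)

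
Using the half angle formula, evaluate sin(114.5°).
sin(114.5°) = √((1 - cos 229°)/2) = 0.91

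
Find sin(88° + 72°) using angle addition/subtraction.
sin(88° + 72°) = sin 88° cos 72° + cos 88° sin 72° = 0.342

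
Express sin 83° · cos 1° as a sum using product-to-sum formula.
sin 83° cos 1° = (1/2)[sin(83°+1°) + sin(83°-1°)]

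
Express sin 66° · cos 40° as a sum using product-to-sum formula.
sin 66° cos 40° = (1/2)[sin(66°+40°) + sin(66°-40°)]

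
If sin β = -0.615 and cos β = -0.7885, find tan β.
tan β = sin β / cos β = 0.78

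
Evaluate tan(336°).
tan(336°) = -0.4452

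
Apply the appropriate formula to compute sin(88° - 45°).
sin(88° - 45°) = sin 88° cos 45° - cos 88° sin 45° = 0.682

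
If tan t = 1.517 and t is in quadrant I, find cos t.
cos t = 0.5504 (using tan²t + 1 = sec²t)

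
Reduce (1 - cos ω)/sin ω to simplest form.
(1 - cos ω)/sin ω = tan(ω/2) (using Half angle)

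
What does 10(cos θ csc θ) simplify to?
10(cos θ csc θ) = 10(cot θ) (using Reciprocal + quotient)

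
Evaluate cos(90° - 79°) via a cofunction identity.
cos(90° - 79°) = sin(79°) = 0.9816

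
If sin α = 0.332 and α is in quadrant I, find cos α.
cos α = 0.9433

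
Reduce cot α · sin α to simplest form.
cot α · sin α = cos α (using Quotient identity)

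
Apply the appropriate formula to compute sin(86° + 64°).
sin(86° + 64°) = sin 86° cos 64° + cos 86° sin 64° = 1/2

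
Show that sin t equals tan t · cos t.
RHS = (sin t/cos t) · cos t = sin t = LHS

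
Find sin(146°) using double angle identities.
sin(146°) = 2 sin 73° cos 73° = 0.5592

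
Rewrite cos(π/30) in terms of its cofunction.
cos(π/30) = sin(π/2 - π/30) = sin(7π/15)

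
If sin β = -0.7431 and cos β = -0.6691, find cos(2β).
cos(2β) = cos²β - sin²β = -0.1045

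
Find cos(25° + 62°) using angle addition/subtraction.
cos(25° + 62°) = cos 25° cos 62° - sin 25° sin 62° = 0.05234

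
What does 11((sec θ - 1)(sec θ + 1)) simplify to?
11((sec θ - 1)(sec θ + 1)) = 11(tan²θ) (using Diff. of squares)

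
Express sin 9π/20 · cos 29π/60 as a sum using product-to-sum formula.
sin 9π/20 cos 29π/60 = (1/2)[sin(9π/20+29π/60) + sin(9π/20-29π/60)]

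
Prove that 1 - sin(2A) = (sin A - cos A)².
RHS = sin²A - 2 sin A cos A + cos²A = (sin²A + cos²A) - 2 sin A cos A = 1 - sin(2A) = LHS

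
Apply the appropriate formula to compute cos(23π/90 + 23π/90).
cos(23π/90 + 23π/90) = cos 23π/90 cos 23π/90 - sin 23π/90 sin 23π/90 = -0.0349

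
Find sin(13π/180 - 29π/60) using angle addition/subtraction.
sin(13π/180 - 29π/60) = sin 13π/180 cos 29π/60 - cos 13π/180 sin 29π/60 = -0.9613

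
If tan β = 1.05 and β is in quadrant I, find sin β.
sin β = 0.7241 (using tan²β + 1 = sec²β)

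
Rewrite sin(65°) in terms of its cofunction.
sin(65°) = cos(90° - 65°) = cos(25°)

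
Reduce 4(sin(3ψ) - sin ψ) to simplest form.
4(sin(3ψ) - sin ψ) = 4(2 cos(2ψ) sin ψ) (using Sum-to-product)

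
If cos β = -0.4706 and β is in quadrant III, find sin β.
sin β = -0.8823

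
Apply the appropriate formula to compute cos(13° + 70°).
cos(13° + 70°) = cos 13° cos 70° - sin 13° sin 70° = 0.1219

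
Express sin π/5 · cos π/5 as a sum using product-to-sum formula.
sin π/5 cos π/5 = (1/2)[sin(π/5+π/5) + sin(π/5-π/5)]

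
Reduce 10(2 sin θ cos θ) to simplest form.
10(2 sin θ cos θ) = 10(sin(2θ)) (using Double angle)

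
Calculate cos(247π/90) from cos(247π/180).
cos(247π/90) = cos²247π/180 - sin²247π/180 = -0.6947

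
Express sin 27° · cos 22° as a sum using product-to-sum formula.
sin 27° cos 22° = (1/2)[sin(27°+22°) + sin(27°-22°)]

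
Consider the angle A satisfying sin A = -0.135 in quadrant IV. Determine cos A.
cos A = √(1 - sin²A) = 0.9908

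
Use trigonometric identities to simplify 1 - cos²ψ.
1 - cos²ψ = sin²ψ (using Pythagorean identity)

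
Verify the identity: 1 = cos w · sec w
RHS = cos w · (1/cos w) = 1 = LHS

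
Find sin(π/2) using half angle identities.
sin(π/2) = √((1 - cos π)/2) = 1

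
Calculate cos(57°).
cos(57°) = 0.5446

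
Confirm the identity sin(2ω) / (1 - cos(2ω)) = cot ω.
LHS = 2 sin ω cos ω / (2sin²ω) = cos ω/sin ω = cot ω = RHS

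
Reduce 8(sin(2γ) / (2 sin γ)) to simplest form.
8(sin(2γ) / (2 sin γ)) = 8(cos γ) (using Double angle)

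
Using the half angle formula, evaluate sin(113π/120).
sin(113π/120) = √((1 - cos 113π/60)/2) = 0.1822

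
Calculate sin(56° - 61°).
sin(56° - 61°) = sin 56° cos 61° - cos 56° sin 61° = -0.08716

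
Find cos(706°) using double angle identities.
cos(706°) = 2cos²353° - 1 = 0.9703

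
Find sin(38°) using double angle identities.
sin(38°) = 2 sin 19° cos 19° = 0.6157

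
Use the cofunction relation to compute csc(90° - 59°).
csc(90° - 59°) = sec(59°) = 1.942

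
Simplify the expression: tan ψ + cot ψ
tan ψ + cot ψ = sec ψ csc ψ (using Quotient identities)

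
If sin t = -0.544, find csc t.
csc t = 1/sin t = -1.838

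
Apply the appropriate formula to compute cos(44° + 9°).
cos(44° + 9°) = cos 44° cos 9° - sin 44° sin 9° = 0.6018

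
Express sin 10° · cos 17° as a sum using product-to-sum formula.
sin 10° cos 17° = (1/2)[sin(10°+17°) + sin(10°-17°)]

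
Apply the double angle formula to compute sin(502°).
sin(502°) = 2 sin 251° cos 251° = 0.6157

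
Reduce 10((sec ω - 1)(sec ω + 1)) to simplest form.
10((sec ω - 1)(sec ω + 1)) = 10(tan²ω) (using Diff. of squares)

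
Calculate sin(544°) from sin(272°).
sin(544°) = 2 sin 272° cos 272° = -0.06976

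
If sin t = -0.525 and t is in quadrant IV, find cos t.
cos t = 0.8511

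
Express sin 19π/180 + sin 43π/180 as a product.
sin 19π/180 + sin 43π/180 = 2 sin(31π/180) cos(-π/15)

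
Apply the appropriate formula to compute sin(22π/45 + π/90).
sin(22π/45 + π/90) = sin 22π/45 cos π/90 + cos 22π/45 sin π/90 = 1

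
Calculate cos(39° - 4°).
cos(39° - 4°) = cos 39° cos 4° + sin 39° sin 4° = 0.8192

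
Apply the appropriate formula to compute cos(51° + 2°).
cos(51° + 2°) = cos 51° cos 2° - sin 51° sin 2° = 0.6018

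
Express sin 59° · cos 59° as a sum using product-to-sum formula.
sin 59° cos 59° = (1/2)[sin(59°+59°) + sin(59°-59°)]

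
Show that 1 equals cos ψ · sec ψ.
RHS = cos ψ · (1/cos ψ) = 1 = LHS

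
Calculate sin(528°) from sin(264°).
sin(528°) = 2 sin 264° cos 264° = 0.2079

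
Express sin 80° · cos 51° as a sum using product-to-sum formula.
sin 80° cos 51° = (1/2)[sin(80°+51°) + sin(80°-51°)]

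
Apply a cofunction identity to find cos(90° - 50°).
cos(90° - 50°) = sin(50°) = 0.766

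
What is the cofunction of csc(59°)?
csc(59°) = sec(90° - 59°) = sec(31°)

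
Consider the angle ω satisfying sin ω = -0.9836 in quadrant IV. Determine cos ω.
cos ω = √(1 - sin²ω) = 0.1804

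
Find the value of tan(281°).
tan(281°) = -5.145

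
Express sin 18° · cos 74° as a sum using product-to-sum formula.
sin 18° cos 74° = (1/2)[sin(18°+74°) + sin(18°-74°)]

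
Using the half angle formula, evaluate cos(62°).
cos(62°) = √((1 + cos 124°)/2) = 0.4695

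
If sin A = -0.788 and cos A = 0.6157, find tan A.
tan A = sin A / cos A = -1.28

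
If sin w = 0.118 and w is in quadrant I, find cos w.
cos w = 0.993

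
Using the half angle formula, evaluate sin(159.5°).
sin(159.5°) = √((1 - cos 319°)/2) = 0.3502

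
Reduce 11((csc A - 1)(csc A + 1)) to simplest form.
11((csc A - 1)(csc A + 1)) = 11(cot²A) (using Diff. of squares)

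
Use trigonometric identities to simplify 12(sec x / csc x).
12(sec x / csc x) = 12(tan x) (using Reciprocal identities)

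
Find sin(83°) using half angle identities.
sin(83°) = √((1 - cos 166°)/2) = 0.9925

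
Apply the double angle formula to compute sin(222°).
sin(222°) = 2 sin 111° cos 111° = -0.6691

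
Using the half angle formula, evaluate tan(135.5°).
tan(135.5°) = sin 271° / (1 + cos 271°) = -0.9827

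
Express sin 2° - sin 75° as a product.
sin 2° - sin 75° = 2 cos(38.5°) sin(-36.5°)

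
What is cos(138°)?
cos(138°) = -0.7431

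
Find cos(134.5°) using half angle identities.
cos(134.5°) = -√((1 + cos 269°)/2) = -0.7009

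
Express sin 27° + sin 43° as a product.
sin 27° + sin 43° = 2 sin(35°) cos(-8°)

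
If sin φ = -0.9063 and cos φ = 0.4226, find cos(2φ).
cos(2φ) = cos²φ - sin²φ = -0.6428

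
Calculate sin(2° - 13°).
sin(2° - 13°) = sin 2° cos 13° - cos 2° sin 13° = -0.1908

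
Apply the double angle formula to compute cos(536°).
cos(536°) = cos²268° - sin²268° = -0.9976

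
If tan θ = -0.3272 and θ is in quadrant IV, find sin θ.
sin θ = -0.311 (using tan²θ + 1 = sec²θ)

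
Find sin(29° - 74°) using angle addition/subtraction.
sin(29° - 74°) = sin 29° cos 74° - cos 29° sin 74° = -√2/2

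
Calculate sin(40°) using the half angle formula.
sin(40°) = √((1 - cos 80°)/2) = 0.6428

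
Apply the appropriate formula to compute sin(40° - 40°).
sin(40° - 40°) = sin 40° cos 40° - cos 40° sin 40° = 0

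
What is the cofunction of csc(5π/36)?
csc(5π/36) = sec(π/2 - 5π/36) = sec(13π/36)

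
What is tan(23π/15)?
tan(23π/15) = -9.514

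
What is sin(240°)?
sin(240°) = -√3/2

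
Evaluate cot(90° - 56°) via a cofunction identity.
cot(90° - 56°) = tan(56°) = 1.483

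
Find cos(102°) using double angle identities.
cos(102°) = cos²51° - sin²51° = -0.2079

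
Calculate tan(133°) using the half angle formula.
tan(133°) = sin 266° / (1 + cos 266°) = -1.072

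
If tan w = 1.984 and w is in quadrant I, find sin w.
sin w = 0.893 (using tan²w + 1 = sec²w)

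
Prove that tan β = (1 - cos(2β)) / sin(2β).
RHS = 2sin²β / (2 sin β cos β) = sin β/cos β = tan β = LHS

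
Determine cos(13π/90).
cos(13π/90) = 0.8988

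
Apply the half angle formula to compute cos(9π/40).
cos(9π/40) = √((1 + cos 9π/20)/2) = 0.7604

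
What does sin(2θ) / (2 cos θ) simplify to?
sin(2θ) / (2 cos θ) = sin θ (using Double angle)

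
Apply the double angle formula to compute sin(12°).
sin(12°) = 2 sin 6° cos 6° = 0.2079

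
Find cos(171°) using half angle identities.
cos(171°) = -√((1 + cos 342°)/2) = -0.9877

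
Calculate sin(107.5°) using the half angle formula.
sin(107.5°) = √((1 - cos 215°)/2) = 0.9537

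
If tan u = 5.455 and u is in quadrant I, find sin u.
sin u = 0.9836 (using tan²u + 1 = sec²u)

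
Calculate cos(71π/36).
cos(71π/36) = 0.9962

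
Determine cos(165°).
cos(165°) = -(√6+√2)/4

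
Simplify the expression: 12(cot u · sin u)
12(cot u · sin u) = 12(cos u) (using Quotient identity)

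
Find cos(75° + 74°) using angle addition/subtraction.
cos(75° + 74°) = cos 75° cos 74° - sin 75° sin 74° = -0.8572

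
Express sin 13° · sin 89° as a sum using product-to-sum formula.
sin 13° sin 89° = (1/2)[cos(13°-89°) - cos(13°+89°)]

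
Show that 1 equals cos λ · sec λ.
RHS = cos λ · (1/cos λ) = 1 = LHS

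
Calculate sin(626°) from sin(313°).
sin(626°) = 2 sin 313° cos 313° = -0.9976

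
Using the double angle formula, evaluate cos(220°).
cos(220°) = cos²110° - sin²110° = -0.766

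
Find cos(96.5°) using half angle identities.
cos(96.5°) = -√((1 + cos 193°)/2) = -0.1132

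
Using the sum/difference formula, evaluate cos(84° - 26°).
cos(84° - 26°) = cos 84° cos 26° + sin 84° sin 26° = 0.5299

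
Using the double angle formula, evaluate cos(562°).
cos(562°) = cos²281° - sin²281° = -0.9272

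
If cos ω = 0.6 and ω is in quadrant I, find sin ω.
sin ω = 0.8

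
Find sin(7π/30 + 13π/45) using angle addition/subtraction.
sin(7π/30 + 13π/45) = sin 7π/30 cos 13π/45 + cos 7π/30 sin 13π/45 = 0.9976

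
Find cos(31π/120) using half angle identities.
cos(31π/120) = √((1 + cos 31π/60)/2) = 0.6884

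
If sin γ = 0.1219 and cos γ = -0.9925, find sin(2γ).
sin(2γ) = 2 sin γ cos γ = -0.242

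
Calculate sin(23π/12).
sin(23π/12) = -(√6-√2)/4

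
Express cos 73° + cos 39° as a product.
cos 73° + cos 39° = 2 cos(56°) cos(17°)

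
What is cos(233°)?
cos(233°) = -0.6018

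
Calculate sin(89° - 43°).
sin(89° - 43°) = sin 89° cos 43° - cos 89° sin 43° = 0.7193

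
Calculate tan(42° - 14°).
tan(42° - 14°) = (tan 42° - tan 14°)/(1 + tan 42° tan 14°) = 0.5317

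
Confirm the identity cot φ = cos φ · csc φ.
RHS = cos φ · (1/sin φ) = cos φ/sin φ = cot φ = LHS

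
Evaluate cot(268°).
cot(268°) = 0.03492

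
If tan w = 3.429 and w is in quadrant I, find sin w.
sin w = 0.96 (using tan²w + 1 = sec²w)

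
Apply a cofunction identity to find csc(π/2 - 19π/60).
csc(π/2 - 19π/60) = sec(19π/60) = 1.836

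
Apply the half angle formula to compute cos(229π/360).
cos(229π/360) = -√((1 + cos 229π/180)/2) = -0.4147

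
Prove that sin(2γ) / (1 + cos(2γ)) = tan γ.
LHS = 2 sin γ cos γ / (2cos²γ) = sin γ/cos γ = tan γ = RHS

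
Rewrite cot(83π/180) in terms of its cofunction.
cot(83π/180) = tan(π/2 - 83π/180) = tan(7π/180)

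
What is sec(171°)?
sec(171°) = -1.012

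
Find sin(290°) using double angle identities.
sin(290°) = 2 sin 145° cos 145° = -0.9397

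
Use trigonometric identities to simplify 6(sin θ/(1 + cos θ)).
6(sin θ/(1 + cos θ)) = 6(tan(θ/2)) (using Half angle)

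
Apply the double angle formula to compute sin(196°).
sin(196°) = 2 sin 98° cos 98° = -0.2756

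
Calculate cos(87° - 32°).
cos(87° - 32°) = cos 87° cos 32° + sin 87° sin 32° = 0.5736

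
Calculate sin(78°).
sin(78°) = 0.9781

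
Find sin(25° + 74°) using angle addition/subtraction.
sin(25° + 74°) = sin 25° cos 74° + cos 25° sin 74° = 0.9877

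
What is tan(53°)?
tan(53°) = 1.327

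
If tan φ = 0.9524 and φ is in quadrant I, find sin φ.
sin φ = 0.6897 (using tan²φ + 1 = sec²φ)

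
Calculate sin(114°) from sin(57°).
sin(114°) = 2 sin 57° cos 57° = 0.9135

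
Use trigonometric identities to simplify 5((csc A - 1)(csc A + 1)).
5((csc A - 1)(csc A + 1)) = 5(cot²A) (using Diff. of squares)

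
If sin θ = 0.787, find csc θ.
csc θ = 1/sin θ = 1.271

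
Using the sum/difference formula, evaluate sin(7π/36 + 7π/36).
sin(7π/36 + 7π/36) = sin 7π/36 cos 7π/36 + cos 7π/36 sin 7π/36 = 0.9397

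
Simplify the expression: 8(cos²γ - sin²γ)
8(cos²γ - sin²γ) = 8(cos(2γ)) (using Double angle)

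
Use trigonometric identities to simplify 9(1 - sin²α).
9(1 - sin²α) = 9(cos²α) (using Pythagorean identity)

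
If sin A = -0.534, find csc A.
csc A = 1/sin A = -1.873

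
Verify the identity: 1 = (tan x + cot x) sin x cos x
RHS = (sin x/cos x + cos x/sin x) sin x cos x = ((sin²x + cos²x)/(sin x cos x)) · sin x cos x = sin²x + cos²x = 1 = LHS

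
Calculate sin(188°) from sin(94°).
sin(188°) = 2 sin 94° cos 94° = -0.1392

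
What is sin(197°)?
sin(197°) = -0.2924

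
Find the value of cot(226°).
cot(226°) = 0.9657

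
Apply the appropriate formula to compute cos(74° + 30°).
cos(74° + 30°) = cos 74° cos 30° - sin 74° sin 30° = -0.2419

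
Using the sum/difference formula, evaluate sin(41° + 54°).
sin(41° + 54°) = sin 41° cos 54° + cos 41° sin 54° = 0.9962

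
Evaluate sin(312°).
sin(312°) = -0.7431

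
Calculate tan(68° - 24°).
tan(68° - 24°) = (tan 68° - tan 24°)/(1 + tan 68° tan 24°) = 0.9657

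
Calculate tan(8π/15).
tan(8π/15) = -9.514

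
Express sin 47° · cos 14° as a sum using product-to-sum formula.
sin 47° cos 14° = (1/2)[sin(47°+14°) + sin(47°-14°)]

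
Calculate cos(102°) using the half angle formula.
cos(102°) = -√((1 + cos 204°)/2) = -0.2079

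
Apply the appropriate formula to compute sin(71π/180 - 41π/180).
sin(71π/180 - 41π/180) = sin 71π/180 cos 41π/180 - cos 71π/180 sin 41π/180 = 1/2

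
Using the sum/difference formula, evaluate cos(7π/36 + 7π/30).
cos(7π/36 + 7π/30) = cos 7π/36 cos 7π/30 - sin 7π/36 sin 7π/30 = 0.225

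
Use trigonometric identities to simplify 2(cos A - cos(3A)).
2(cos A - cos(3A)) = 2(2 sin(2A) sin A) (using Sum-to-product)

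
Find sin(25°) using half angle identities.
sin(25°) = √((1 - cos 50°)/2) = 0.4226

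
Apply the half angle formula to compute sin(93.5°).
sin(93.5°) = √((1 - cos 187°)/2) = 0.9981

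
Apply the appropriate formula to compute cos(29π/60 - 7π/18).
cos(29π/60 - 7π/18) = cos 29π/60 cos 7π/18 + sin 29π/60 sin 7π/18 = 0.9563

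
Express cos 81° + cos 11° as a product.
cos 81° + cos 11° = 2 cos(46°) cos(35°)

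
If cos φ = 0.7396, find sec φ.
sec φ = 1/cos φ = 1.352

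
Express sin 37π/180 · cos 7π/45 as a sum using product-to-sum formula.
sin 37π/180 cos 7π/45 = (1/2)[sin(37π/180+7π/45) + sin(37π/180-7π/45)]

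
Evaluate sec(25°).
sec(25°) = 1.103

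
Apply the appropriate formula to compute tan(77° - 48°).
tan(77° - 48°) = (tan 77° - tan 48°)/(1 + tan 77° tan 48°) = 0.5543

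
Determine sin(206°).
sin(206°) = -0.4384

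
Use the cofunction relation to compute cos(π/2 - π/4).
cos(π/2 - π/4) = sin(π/4) = √2/2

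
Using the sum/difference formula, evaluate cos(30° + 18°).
cos(30° + 18°) = cos 30° cos 18° - sin 30° sin 18° = 0.6691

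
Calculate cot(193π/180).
cot(193π/180) = 4.331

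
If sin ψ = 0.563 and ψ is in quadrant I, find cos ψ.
cos ψ = 0.8265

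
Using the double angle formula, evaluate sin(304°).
sin(304°) = 2 sin 152° cos 152° = -0.829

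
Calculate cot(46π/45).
cot(46π/45) = 14.3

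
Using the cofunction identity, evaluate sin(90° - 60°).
sin(90° - 60°) = cos(60°) = 1/2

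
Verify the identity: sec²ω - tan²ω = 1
LHS = 1/cos²ω - sin²ω/cos²ω = (1 - sin²ω)/cos²ω = cos²ω/cos²ω = 1 = RHS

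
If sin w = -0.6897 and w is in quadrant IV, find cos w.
cos w = 0.7241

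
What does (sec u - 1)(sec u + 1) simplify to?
(sec u - 1)(sec u + 1) = tan²u (using Diff. of squares)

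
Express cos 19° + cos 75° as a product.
cos 19° + cos 75° = 2 cos(47°) cos(-28°)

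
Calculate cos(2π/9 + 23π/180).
cos(2π/9 + 23π/180) = cos 2π/9 cos 23π/180 - sin 2π/9 sin 23π/180 = 0.454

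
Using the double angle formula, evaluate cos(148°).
cos(148°) = cos²74° - sin²74° = -0.848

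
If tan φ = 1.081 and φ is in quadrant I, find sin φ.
sin φ = 0.7341 (using tan²φ + 1 = sec²φ)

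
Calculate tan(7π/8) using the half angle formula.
tan(7π/8) = sin 7π/4 / (1 + cos 7π/4) = -0.4142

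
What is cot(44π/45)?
cot(44π/45) = -14.3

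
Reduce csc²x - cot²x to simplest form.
csc²x - cot²x = 1 (using Pythagorean identity)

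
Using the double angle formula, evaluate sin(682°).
sin(682°) = 2 sin 341° cos 341° = -0.6157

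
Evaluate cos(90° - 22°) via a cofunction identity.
cos(90° - 22°) = sin(22°) = 0.3746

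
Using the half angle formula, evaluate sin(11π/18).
sin(11π/18) = √((1 - cos 11π/9)/2) = 0.9397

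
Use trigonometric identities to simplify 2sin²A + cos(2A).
2sin²A + cos(2A) = 1 (using Double angle)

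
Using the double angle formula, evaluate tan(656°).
tan(656°) = 2 tan 328° / (1 - tan²328°) = -2.05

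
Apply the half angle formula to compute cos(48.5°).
cos(48.5°) = √((1 + cos 97°)/2) = 0.6626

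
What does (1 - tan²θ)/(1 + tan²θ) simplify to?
(1 - tan²θ)/(1 + tan²θ) = cos(2θ) (using Double angle)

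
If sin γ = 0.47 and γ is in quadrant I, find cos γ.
cos γ = 0.8827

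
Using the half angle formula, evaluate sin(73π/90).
sin(73π/90) = √((1 - cos 73π/45)/2) = 0.5592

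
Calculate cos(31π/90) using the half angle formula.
cos(31π/90) = √((1 + cos 31π/45)/2) = 0.4695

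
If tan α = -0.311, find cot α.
cot α = 1/tan α = -3.215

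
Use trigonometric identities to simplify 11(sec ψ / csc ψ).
11(sec ψ / csc ψ) = 11(tan ψ) (using Reciprocal identities)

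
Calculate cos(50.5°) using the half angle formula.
cos(50.5°) = √((1 + cos 101°)/2) = 0.6361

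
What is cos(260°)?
cos(260°) = -0.1736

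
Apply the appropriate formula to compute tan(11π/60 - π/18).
tan(11π/60 - π/18) = (tan 11π/60 - tan π/18)/(1 + tan 11π/60 tan π/18) = 0.4245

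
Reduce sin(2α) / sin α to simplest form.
sin(2α) / sin α = 2 cos α (using Double angle)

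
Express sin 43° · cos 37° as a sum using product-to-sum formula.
sin 43° cos 37° = (1/2)[sin(43°+37°) + sin(43°-37°)]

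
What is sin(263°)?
sin(263°) = -0.9925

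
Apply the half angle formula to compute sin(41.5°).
sin(41.5°) = √((1 - cos 83°)/2) = 0.6626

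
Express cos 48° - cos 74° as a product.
cos 48° - cos 74° = -2 sin(61°) sin(-13°)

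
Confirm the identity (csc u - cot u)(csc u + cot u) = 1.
LHS = csc²u - cot²u = (1 + cot²u) - cot²u = 1 = RHS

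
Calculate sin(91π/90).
sin(91π/90) = -0.0349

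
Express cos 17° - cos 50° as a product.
cos 17° - cos 50° = -2 sin(33.5°) sin(-16.5°)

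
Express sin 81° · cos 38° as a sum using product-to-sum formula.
sin 81° cos 38° = (1/2)[sin(81°+38°) + sin(81°-38°)]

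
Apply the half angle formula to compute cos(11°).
cos(11°) = √((1 + cos 22°)/2) = 0.9816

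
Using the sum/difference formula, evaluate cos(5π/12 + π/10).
cos(5π/12 + π/10) = cos 5π/12 cos π/10 - sin 5π/12 sin π/10 = -0.05234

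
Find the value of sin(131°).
sin(131°) = 0.7547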